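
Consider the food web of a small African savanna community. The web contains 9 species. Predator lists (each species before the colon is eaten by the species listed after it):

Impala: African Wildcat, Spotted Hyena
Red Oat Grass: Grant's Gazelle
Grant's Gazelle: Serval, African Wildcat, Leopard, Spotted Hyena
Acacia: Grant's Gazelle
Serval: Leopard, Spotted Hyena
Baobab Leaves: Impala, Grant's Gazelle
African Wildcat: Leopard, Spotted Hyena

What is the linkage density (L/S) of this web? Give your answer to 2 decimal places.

L/S = 1.56

There are L = 14 links among S = 9 species.
L/S = 14/9 = 1.5556 ≈ 1.56.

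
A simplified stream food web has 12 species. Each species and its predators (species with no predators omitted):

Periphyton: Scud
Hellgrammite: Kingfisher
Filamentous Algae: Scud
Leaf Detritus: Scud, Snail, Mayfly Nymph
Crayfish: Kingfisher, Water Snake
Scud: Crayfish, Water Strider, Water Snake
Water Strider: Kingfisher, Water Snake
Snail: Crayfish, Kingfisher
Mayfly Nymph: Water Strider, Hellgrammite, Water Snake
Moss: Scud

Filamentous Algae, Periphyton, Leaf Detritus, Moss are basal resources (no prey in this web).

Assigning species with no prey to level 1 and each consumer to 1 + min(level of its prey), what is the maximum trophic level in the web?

Basal resources (level 1): Filamentous Algae, Periphyton, Leaf Detritus, Moss.
Following each consumer down to its lowest-level prey: Leaf Detritus → Mayfly Nymph → Hellgrammite (levels 1 through 3).
All prey of Hellgrammite (Mayfly Nymph 2) are at level 2 or above, so Hellgrammite is at level 1 + 2 = 3.
Every consumer has at least one prey at level 2 or below, so none exceeds level 3.

3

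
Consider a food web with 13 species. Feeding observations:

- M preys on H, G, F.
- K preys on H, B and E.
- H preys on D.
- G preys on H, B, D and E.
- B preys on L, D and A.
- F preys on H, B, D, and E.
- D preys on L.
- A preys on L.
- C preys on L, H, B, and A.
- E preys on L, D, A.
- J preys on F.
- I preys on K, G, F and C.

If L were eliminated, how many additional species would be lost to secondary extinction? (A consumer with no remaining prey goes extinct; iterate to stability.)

Remove L.
Round 1: D (all prey gone), A (all prey gone) → extinct.
Round 2: E (all prey gone), H (all prey gone), B (all prey gone) → extinct.
Round 3: K (all prey gone), C (all prey gone), G (all prey gone), F (all prey gone) → extinct.
Round 4: J (all prey gone), I (all prey gone), M (all prey gone) → extinct.
No further losses. Total secondary extinctions: 12.

12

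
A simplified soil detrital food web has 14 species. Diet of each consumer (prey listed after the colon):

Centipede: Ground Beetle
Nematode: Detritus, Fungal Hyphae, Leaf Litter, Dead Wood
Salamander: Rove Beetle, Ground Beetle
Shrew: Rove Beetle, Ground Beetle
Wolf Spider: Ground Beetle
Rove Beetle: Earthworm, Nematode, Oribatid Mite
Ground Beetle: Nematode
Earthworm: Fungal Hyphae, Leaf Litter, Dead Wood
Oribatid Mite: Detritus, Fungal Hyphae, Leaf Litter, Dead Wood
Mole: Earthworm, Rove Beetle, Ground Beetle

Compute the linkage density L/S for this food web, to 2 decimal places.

There are L = 24 links among S = 14 species.
L/S = 24/14 = 1.7143 ≈ 1.71.

L/S = 1.71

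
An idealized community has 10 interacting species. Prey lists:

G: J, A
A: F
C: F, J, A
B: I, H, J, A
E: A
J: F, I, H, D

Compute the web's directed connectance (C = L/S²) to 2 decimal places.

The web has S = 10 species and L = 15 feeding links.
C = L / S² = 15 / 100 = 0.1500 ≈ 0.15.

C = 0.15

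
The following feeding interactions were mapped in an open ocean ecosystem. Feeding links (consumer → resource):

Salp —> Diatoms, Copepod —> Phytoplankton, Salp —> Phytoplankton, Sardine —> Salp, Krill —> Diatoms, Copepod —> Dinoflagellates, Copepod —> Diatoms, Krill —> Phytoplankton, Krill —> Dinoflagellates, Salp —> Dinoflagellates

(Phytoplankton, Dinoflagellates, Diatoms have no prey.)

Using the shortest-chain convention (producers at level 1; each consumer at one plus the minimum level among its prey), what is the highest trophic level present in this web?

Producers (level 1): Phytoplankton, Dinoflagellates, Diatoms.
Following each consumer down to its lowest-level prey: Phytoplankton → Salp → Sardine (levels 1 through 3).
All prey of Sardine (Salp 2) are at level 2 or above, so Sardine is at level 1 + 2 = 3.
Every consumer has at least one prey at level 2 or below, so none exceeds level 3.

3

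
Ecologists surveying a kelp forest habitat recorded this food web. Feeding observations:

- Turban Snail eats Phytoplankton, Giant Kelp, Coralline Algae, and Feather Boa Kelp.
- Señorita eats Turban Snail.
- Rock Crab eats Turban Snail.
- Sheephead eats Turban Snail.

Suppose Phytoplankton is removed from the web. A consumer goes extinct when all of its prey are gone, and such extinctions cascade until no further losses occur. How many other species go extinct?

0

Remove Phytoplankton.
Every predator of it retains at least one other prey: Turban Snail still has Coralline Algae, Giant Kelp, Feather Boa Kelp.
No consumer loses all prey, so no secondary extinctions occur.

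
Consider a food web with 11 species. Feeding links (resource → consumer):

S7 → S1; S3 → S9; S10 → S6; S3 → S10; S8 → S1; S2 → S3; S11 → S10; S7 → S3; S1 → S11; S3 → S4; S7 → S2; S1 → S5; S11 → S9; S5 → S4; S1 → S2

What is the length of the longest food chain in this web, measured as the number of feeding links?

One longest chain: S8 → S1 → S2 → S3 → S10 → S6.
It has 6 species and 5 links.

5 links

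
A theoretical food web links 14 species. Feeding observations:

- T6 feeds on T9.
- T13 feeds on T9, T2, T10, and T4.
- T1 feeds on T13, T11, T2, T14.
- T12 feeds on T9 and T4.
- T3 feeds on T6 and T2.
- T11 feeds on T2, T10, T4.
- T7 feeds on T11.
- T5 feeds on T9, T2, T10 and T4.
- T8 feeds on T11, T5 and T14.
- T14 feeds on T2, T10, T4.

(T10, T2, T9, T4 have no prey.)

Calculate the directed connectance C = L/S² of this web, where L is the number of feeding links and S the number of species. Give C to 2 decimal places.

The web has S = 14 species and L = 27 feeding links.
C = L / S² = 27 / 196 = 0.1378 ≈ 0.14.

C = 0.14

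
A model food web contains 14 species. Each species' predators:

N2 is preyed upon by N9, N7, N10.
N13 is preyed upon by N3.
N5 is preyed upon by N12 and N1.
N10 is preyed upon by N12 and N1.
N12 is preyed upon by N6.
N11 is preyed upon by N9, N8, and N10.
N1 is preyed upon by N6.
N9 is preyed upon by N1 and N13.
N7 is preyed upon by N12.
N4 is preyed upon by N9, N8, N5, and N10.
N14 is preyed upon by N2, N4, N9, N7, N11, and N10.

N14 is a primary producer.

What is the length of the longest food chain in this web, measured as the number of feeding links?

One longest chain: N14 → N11 → N9 → N13 → N3.
It has 5 species and 4 links.

4 links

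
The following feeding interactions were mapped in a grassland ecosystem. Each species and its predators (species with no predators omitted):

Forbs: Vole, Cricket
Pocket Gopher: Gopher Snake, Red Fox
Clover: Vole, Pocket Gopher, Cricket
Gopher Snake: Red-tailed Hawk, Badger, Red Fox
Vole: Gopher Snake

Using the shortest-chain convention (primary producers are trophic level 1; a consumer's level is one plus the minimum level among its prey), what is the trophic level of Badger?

Trophic level 4

Forbs is a producer → level 1.
Vole eats Forbs → level 2.
Gopher Snake eats Vole → level 3.
Badger eats Gopher Snake → level 4.
No prey of Badger is below level 3, so 4 is the minimum.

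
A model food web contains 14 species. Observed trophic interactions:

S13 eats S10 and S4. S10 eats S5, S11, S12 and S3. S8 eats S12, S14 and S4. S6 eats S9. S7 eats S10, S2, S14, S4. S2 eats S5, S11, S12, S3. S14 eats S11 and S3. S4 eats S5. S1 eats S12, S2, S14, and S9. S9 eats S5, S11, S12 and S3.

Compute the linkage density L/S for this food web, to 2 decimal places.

There are L = 29 links among S = 14 species.
L/S = 29/14 = 2.0714 ≈ 2.07.

L/S = 2.07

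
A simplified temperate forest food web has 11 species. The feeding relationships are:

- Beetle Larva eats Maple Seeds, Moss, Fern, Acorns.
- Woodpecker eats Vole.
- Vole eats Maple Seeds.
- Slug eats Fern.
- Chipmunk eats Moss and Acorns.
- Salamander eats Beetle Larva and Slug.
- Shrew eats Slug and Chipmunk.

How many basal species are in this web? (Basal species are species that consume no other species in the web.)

Basal species (no prey listed): Fern, Maple Seeds, Acorns, Moss.
Count: 4.

4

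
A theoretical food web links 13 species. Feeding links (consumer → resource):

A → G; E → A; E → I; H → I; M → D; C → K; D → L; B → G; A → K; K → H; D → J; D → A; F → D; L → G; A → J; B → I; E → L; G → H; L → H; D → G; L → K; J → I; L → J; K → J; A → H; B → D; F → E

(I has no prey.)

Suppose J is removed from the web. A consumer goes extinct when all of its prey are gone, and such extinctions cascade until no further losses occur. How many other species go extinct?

Remove J.
Every predator of it retains at least one other prey: K still has H; A still has H, K, G; L still has H, K, G; D still has G, A, L.
No consumer loses all prey, so no secondary extinctions occur.

0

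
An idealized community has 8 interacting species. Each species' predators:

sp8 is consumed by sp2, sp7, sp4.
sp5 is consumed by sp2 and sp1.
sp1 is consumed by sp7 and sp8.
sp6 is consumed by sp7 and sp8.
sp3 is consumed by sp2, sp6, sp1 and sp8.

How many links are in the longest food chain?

3 links

One longest chain: sp3 → sp6 → sp8 → sp7.
It has 4 species and 3 links.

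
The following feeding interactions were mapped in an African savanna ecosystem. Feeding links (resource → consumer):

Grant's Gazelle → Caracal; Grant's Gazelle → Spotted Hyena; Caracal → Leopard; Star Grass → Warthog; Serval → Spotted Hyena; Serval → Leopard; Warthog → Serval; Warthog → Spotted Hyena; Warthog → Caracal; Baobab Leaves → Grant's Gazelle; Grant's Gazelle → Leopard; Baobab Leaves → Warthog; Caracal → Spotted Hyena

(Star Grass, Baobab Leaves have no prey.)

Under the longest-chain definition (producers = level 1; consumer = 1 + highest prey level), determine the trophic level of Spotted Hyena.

Trophic level 4

Baobab Leaves is a producer → level 1.
Grant's Gazelle eats Baobab Leaves → level 2.
Caracal eats Grant's Gazelle (level 2); other prey at levels: Warthog 2 → level 3.
Spotted Hyena eats Caracal (level 3); other prey at levels: Grant's Gazelle 2, Warthog 2, Serval 3 → level 4.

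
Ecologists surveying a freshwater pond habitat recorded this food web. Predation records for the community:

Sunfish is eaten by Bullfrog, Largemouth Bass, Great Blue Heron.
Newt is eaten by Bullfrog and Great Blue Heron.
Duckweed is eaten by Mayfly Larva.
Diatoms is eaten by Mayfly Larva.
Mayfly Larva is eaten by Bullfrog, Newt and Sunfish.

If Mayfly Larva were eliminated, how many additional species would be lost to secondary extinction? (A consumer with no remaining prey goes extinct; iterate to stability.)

5

Remove Mayfly Larva.
Round 1: Sunfish (all prey gone), Newt (all prey gone) → extinct.
Round 2: Great Blue Heron (all prey gone), Bullfrog (all prey gone), Largemouth Bass (all prey gone) → extinct.
No further losses. Total secondary extinctions: 5.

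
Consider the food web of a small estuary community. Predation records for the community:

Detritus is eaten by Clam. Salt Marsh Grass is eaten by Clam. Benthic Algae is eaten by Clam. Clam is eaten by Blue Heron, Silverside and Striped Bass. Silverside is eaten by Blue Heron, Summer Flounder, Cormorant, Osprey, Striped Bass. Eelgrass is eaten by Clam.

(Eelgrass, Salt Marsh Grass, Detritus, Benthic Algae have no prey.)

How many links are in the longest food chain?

One longest chain: Eelgrass → Clam → Silverside → Summer Flounder.
It has 4 species and 3 links.

3 links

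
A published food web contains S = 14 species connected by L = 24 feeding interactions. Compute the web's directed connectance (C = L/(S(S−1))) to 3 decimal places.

The web has S = 14 species and L = 24 feeding links.
C = L / (S(S−1)) = 24 / 182 = 0.1319 ≈ 0.132.

C = 0.132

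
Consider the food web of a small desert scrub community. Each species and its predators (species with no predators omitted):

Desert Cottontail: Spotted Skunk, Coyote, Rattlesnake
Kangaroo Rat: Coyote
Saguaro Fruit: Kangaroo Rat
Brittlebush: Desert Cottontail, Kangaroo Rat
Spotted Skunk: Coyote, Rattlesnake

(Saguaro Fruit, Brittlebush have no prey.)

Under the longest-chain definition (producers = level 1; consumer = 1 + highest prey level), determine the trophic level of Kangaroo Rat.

Saguaro Fruit is a producer → level 1.
Kangaroo Rat eats Saguaro Fruit (level 1); other prey at levels: Brittlebush 1 → level 2.

Trophic level 2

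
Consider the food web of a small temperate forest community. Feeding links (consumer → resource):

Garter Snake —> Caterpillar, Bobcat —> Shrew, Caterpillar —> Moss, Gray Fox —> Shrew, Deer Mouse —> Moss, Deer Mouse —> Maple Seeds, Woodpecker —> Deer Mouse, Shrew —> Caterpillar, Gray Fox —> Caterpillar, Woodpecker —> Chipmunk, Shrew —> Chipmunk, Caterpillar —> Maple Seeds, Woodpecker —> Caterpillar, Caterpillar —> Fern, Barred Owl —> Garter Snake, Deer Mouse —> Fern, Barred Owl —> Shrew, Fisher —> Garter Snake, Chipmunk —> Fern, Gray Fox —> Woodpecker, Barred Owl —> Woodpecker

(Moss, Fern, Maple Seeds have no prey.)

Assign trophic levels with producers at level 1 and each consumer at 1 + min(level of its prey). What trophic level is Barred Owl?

Trophic level 4

Fern is a producer → level 1.
Chipmunk eats Fern → level 2.
Shrew eats Chipmunk → level 3.
Barred Owl eats Shrew → level 4.
No prey of Barred Owl is below level 3, so 4 is the minimum.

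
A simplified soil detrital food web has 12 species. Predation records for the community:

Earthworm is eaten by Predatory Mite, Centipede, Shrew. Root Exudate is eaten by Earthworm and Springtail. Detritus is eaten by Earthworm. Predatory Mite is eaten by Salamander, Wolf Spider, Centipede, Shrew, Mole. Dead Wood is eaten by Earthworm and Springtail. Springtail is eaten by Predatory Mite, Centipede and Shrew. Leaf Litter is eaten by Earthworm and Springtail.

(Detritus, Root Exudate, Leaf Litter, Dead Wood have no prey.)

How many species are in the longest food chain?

4 species

One longest chain: Root Exudate → Springtail → Predatory Mite → Wolf Spider.
It has 4 species and 3 links.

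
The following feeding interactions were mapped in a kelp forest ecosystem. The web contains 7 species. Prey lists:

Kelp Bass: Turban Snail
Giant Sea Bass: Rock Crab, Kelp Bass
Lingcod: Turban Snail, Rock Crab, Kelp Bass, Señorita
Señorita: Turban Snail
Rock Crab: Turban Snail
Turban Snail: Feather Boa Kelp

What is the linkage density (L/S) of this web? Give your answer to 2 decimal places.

There are L = 10 links among S = 7 species.
L/S = 10/7 = 1.4286 ≈ 1.43.

L/S = 1.43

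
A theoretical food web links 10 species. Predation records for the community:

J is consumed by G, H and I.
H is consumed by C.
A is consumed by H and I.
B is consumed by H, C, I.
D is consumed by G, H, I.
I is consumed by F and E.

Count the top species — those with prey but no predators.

Top species (has prey, but nothing eats it): G, C, F, E.
Count: 4.

4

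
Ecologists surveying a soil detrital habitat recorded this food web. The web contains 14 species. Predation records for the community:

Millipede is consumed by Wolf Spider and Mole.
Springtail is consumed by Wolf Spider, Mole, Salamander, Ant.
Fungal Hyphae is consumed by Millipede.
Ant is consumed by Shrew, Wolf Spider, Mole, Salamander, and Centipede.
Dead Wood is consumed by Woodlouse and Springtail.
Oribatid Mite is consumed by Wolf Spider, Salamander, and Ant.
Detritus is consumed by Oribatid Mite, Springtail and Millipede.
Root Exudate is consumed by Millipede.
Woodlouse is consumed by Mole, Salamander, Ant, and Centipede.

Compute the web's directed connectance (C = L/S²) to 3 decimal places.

The web has S = 14 species and L = 25 feeding links.
C = L / S² = 25 / 196 = 0.1276 ≈ 0.128.

C = 0.128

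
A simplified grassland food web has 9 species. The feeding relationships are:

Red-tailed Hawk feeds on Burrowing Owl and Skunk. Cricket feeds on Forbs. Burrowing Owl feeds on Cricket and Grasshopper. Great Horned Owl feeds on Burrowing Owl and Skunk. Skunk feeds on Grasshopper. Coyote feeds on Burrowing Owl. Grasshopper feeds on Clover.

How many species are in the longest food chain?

One longest chain: Clover → Grasshopper → Skunk → Great Horned Owl.
It has 4 species and 3 links.

4 species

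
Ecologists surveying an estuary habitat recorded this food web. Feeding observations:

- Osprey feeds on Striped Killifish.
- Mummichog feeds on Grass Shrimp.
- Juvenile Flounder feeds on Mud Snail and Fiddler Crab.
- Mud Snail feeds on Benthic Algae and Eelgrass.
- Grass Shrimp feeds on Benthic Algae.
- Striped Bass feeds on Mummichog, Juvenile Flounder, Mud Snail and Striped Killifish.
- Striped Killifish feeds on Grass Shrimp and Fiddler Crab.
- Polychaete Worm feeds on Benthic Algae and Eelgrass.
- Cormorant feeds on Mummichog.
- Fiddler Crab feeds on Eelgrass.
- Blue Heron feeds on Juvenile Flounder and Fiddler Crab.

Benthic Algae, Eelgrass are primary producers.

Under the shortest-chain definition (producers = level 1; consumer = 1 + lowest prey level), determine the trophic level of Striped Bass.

Trophic level 3

Benthic Algae is a producer → level 1.
Mud Snail eats Benthic Algae → level 2.
Striped Bass eats Mud Snail → level 3.
No prey of Striped Bass is below level 2, so 3 is the minimum.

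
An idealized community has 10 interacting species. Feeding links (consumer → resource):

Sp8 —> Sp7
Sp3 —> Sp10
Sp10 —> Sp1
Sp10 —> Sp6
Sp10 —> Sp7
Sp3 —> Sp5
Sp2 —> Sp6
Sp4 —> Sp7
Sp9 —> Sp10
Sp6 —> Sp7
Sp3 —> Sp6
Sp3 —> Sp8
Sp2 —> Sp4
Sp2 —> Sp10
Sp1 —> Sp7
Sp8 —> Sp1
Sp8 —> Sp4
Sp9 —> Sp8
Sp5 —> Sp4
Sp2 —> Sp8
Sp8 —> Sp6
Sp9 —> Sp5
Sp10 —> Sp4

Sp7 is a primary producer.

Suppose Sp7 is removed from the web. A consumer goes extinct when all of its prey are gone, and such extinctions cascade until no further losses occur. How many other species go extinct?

Remove Sp7.
Round 1: Sp4 (all prey gone), Sp1 (all prey gone), Sp6 (all prey gone) → extinct.
Round 2: Sp10 (all prey gone), Sp8 (all prey gone), Sp5 (all prey gone) → extinct.
Round 3: Sp2 (all prey gone), Sp9 (all prey gone), Sp3 (all prey gone) → extinct.
No further losses. Total secondary extinctions: 9.

9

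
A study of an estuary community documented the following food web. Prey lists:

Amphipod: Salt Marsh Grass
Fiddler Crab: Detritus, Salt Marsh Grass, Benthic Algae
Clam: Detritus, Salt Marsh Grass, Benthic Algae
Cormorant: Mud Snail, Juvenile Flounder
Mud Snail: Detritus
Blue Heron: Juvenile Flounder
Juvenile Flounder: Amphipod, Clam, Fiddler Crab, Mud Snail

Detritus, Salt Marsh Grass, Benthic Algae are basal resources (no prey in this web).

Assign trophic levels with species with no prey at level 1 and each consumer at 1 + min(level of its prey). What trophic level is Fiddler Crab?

Trophic level 2

Detritus has no prey (basal) → level 1.
Fiddler Crab eats Detritus → level 2.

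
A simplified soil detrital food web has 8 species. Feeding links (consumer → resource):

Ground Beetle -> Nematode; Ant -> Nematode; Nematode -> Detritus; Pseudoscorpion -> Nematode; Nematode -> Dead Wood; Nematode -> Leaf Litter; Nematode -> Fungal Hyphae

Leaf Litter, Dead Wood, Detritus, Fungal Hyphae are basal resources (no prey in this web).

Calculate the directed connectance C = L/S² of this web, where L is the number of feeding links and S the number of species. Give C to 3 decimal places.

The web has S = 8 species and L = 7 feeding links.
C = L / S² = 7 / 64 = 0.1094 ≈ 0.109.

C = 0.109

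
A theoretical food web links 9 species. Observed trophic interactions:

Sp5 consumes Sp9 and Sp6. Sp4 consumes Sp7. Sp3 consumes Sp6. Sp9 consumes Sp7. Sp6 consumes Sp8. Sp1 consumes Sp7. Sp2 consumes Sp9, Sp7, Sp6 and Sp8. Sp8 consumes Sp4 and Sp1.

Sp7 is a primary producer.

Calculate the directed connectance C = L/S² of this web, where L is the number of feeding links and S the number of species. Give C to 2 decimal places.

C = 0.16

The web has S = 9 species and L = 13 feeding links.
C = L / S² = 13 / 81 = 0.1605 ≈ 0.16.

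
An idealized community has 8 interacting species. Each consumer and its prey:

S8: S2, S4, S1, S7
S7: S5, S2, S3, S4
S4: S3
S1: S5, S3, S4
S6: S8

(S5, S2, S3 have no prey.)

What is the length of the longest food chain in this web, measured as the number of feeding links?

4 links

One longest chain: S3 → S4 → S1 → S8 → S6.
It has 5 species and 4 links.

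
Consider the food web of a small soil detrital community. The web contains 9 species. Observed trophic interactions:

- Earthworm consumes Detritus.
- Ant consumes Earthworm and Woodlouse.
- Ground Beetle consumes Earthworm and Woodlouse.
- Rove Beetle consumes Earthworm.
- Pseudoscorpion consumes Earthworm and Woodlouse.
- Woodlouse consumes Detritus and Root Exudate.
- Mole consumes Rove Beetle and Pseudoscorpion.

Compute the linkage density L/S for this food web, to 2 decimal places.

L/S = 1.33

There are L = 12 links among S = 9 species.
L/S = 12/9 = 1.3333 ≈ 1.33.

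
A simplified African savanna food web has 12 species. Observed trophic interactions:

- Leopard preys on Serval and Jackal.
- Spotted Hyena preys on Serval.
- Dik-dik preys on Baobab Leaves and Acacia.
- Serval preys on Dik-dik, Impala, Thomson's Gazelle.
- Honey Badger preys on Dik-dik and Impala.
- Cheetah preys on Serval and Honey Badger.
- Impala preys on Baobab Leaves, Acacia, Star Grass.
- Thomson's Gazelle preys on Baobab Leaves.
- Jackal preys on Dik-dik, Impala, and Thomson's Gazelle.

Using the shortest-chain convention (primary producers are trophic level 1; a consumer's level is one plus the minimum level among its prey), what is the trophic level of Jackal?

Acacia is a producer → level 1.
Impala eats Acacia → level 2.
Jackal eats Impala → level 3.
No prey of Jackal is below level 2, so 3 is the minimum.

Trophic level 3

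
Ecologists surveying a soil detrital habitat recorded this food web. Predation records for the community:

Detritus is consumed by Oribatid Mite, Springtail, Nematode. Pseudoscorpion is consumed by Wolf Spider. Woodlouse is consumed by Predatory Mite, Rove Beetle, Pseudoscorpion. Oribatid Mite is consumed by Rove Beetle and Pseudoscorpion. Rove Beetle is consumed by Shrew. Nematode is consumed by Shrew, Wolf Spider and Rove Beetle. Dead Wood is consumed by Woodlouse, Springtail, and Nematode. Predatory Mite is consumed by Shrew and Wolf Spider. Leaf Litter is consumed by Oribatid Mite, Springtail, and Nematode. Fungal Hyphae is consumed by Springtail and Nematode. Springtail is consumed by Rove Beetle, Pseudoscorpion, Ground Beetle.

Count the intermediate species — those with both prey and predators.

7

Intermediate species (has both prey and predators): Nematode, Woodlouse, Springtail, Oribatid Mite, Predatory Mite, Rove Beetle, Pseudoscorpion.
Count: 7.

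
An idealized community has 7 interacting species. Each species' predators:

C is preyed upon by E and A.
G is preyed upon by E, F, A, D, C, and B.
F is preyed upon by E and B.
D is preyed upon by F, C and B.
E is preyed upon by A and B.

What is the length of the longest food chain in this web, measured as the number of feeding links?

4 links

One longest chain: G → D → F → E → A.
It has 5 species and 4 links.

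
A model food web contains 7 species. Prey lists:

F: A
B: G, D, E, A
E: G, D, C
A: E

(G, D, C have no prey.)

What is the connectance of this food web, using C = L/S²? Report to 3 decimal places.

C = 0.184

The web has S = 7 species and L = 9 feeding links.
C = L / S² = 9 / 49 = 0.1837 ≈ 0.184.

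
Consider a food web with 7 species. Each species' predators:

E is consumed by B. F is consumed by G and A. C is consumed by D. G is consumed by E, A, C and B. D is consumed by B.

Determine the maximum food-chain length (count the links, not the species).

4 links

One longest chain: F → G → C → D → B.
It has 5 species and 4 links.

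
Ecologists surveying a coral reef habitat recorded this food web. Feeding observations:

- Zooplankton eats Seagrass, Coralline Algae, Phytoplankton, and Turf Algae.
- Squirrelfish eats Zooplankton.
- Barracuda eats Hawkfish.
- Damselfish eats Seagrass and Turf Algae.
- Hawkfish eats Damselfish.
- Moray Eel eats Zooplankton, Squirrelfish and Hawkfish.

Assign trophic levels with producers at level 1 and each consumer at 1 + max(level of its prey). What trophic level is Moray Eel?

Phytoplankton is a producer → level 1.
Zooplankton eats Phytoplankton (level 1); other prey at levels: Turf Algae 1, Seagrass 1, Coralline Algae 1 → level 2.
Squirrelfish eats Zooplankton → level 3.
Moray Eel eats Squirrelfish (level 3); other prey at levels: Zooplankton 2, Hawkfish 3 → level 4.

Trophic level 4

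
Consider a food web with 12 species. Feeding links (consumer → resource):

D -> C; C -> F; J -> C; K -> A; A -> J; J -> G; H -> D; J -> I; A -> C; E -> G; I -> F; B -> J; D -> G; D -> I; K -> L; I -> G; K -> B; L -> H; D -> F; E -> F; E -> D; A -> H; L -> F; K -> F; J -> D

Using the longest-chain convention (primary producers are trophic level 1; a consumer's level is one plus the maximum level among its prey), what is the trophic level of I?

F is a producer → level 1.
I eats F (level 1); other prey at levels: G 1 → level 2.

Trophic level 2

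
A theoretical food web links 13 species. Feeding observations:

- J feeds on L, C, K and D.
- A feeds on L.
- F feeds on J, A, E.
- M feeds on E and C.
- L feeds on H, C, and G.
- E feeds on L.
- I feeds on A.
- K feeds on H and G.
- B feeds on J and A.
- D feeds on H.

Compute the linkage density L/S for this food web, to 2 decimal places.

There are L = 20 links among S = 13 species.
L/S = 20/13 = 1.5385 ≈ 1.54.

L/S = 1.54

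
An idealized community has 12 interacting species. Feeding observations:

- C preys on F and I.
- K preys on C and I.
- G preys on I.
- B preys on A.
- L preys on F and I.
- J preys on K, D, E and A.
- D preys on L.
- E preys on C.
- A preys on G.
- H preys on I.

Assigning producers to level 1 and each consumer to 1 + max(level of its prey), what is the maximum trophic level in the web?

4

Producers (level 1): F, I.
I → G → A → J gives J level 4.
No species has a prey at level 4, so no species reaches level 5.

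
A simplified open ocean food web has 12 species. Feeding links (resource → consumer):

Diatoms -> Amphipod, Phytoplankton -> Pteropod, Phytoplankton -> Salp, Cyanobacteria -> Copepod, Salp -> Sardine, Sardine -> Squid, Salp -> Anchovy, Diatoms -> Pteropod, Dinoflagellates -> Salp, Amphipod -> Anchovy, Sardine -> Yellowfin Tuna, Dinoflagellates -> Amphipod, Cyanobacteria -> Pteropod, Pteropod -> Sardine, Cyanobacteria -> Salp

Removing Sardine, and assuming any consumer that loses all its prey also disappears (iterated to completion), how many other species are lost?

2

Remove Sardine.
Round 1: Yellowfin Tuna (all prey gone), Squid (all prey gone) → extinct.
No further losses. Total secondary extinctions: 2.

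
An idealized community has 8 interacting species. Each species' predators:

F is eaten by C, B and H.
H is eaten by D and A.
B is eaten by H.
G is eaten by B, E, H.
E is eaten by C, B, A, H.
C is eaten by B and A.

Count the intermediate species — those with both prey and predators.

4

Intermediate species (has both prey and predators): E, C, B, H.
Count: 4.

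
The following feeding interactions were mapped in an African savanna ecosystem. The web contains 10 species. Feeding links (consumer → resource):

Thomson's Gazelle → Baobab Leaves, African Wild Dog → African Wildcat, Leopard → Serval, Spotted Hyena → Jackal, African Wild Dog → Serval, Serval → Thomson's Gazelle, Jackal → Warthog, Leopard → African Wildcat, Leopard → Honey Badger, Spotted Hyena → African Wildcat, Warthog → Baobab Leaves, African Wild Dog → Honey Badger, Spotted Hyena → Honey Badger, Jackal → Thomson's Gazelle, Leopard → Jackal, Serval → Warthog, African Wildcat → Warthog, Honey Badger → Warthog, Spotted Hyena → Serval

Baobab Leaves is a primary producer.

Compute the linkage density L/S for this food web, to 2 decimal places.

There are L = 19 links among S = 10 species.
L/S = 19/10 = 1.9000 ≈ 1.90.

L/S = 1.90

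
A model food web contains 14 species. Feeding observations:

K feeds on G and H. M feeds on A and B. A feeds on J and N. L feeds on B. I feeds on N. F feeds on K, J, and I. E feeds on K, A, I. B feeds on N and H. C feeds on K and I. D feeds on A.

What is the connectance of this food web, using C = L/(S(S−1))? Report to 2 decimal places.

The web has S = 14 species and L = 19 feeding links.
C = L / (S(S−1)) = 19 / 182 = 0.1044 ≈ 0.10.

C = 0.10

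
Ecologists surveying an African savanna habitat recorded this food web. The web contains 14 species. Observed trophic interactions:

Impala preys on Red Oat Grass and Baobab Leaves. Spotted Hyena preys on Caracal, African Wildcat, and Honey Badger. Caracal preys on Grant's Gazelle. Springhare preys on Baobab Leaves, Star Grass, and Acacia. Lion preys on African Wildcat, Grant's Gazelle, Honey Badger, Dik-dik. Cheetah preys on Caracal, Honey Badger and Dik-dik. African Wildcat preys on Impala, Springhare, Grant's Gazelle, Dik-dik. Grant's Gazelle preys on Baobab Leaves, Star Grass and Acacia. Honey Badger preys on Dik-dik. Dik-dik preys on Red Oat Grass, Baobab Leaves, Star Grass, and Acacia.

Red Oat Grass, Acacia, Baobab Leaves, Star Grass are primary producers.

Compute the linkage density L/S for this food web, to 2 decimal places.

There are L = 28 links among S = 14 species.
L/S = 28/14 = 2.0000 ≈ 2.00.

L/S = 2.00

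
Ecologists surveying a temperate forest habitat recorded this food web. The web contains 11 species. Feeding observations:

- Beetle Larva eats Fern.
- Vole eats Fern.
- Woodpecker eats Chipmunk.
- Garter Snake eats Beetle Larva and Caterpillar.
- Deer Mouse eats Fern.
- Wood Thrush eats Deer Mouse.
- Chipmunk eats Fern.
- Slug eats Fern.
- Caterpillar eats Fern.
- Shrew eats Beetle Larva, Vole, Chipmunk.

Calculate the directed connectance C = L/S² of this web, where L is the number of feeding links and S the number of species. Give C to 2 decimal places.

The web has S = 11 species and L = 13 feeding links.
C = L / S² = 13 / 121 = 0.1074 ≈ 0.11.

C = 0.11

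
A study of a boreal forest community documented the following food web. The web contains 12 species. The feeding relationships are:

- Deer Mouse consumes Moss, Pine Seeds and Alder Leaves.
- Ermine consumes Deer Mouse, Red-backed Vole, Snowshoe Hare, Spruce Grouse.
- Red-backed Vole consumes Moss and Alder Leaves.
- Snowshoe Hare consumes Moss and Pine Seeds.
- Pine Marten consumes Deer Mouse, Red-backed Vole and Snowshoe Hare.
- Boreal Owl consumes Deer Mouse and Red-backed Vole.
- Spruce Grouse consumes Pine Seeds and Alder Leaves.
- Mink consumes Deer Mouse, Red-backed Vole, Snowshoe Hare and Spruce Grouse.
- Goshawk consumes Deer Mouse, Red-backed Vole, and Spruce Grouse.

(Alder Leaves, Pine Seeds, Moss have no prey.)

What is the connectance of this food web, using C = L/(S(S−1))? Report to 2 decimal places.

C = 0.19

The web has S = 12 species and L = 25 feeding links.
C = L / (S(S−1)) = 25 / 132 = 0.1894 ≈ 0.19.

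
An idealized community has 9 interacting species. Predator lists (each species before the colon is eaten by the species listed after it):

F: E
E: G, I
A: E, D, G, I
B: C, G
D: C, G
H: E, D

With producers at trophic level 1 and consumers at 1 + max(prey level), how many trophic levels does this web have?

3

Producers (level 1): H, A, F, B.
H → E → I gives I level 3.
No species has a prey at level 3, so no species reaches level 4.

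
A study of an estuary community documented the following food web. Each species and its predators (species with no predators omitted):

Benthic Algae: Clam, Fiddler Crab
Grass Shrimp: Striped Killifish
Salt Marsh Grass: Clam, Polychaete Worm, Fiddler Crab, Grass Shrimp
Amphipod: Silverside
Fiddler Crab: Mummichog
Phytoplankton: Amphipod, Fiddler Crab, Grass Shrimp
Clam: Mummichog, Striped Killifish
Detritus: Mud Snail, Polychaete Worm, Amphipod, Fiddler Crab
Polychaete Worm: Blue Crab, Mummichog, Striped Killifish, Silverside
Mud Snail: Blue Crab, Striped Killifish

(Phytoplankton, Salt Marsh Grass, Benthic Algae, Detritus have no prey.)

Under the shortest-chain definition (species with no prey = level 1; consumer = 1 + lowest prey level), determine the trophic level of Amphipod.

Trophic level 2

Phytoplankton has no prey (basal) → level 1.
Amphipod eats Phytoplankton → level 2.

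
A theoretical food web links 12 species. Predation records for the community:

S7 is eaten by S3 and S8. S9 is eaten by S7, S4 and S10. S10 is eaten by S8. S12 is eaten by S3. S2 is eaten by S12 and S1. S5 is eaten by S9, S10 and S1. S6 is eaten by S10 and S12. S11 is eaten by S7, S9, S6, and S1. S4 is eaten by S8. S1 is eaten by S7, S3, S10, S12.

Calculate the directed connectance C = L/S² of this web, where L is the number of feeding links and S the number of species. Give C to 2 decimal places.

The web has S = 12 species and L = 23 feeding links.
C = L / S² = 23 / 144 = 0.1597 ≈ 0.16.

C = 0.16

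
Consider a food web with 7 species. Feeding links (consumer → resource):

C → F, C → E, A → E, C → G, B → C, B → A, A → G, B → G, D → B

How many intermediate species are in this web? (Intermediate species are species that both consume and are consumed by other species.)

Intermediate species (has both prey and predators): C, A, B.
Count: 3.

3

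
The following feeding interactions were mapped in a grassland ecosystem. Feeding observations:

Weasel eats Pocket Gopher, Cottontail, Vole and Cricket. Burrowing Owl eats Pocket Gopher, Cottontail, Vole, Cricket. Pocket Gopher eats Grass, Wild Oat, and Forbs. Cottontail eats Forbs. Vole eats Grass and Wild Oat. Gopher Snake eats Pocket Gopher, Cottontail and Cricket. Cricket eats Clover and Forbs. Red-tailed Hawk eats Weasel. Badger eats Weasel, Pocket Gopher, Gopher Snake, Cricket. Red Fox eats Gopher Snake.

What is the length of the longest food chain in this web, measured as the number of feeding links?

One longest chain: Clover → Cricket → Weasel → Badger.
It has 4 species and 3 links.

3 links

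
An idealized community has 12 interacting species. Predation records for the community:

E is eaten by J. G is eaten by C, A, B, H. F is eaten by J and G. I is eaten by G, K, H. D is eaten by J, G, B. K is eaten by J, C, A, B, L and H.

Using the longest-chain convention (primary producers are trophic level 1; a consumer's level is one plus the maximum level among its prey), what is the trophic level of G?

Trophic level 2

I is a producer → level 1.
G eats I (level 1); other prey at levels: D 1, F 1 → level 2.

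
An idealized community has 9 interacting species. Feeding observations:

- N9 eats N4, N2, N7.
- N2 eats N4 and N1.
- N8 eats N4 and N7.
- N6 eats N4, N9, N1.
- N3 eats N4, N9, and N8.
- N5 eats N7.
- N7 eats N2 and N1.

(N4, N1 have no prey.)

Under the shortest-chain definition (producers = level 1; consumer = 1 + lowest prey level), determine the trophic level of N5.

N1 is a producer → level 1.
N7 eats N1 → level 2.
N5 eats N7 → level 3.
No prey of N5 is below level 2, so 3 is the minimum.

Trophic level 3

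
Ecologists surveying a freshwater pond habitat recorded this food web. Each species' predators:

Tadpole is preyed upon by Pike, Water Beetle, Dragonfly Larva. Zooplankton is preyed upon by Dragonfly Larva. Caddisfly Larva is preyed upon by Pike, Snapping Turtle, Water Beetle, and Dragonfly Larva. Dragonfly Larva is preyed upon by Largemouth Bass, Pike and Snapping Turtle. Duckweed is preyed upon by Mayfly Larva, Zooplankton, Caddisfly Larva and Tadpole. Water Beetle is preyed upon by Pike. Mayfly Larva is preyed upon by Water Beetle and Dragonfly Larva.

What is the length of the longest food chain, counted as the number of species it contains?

One longest chain: Duckweed → Mayfly Larva → Dragonfly Larva → Pike.
It has 4 species and 3 links.

4 species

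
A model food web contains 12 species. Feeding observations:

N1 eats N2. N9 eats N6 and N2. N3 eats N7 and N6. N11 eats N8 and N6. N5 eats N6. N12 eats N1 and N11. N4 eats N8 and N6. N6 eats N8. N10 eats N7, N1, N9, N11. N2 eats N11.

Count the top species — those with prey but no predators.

5

Top species (has prey, but nothing eats it): N4, N3, N5, N12, N10.
Count: 5.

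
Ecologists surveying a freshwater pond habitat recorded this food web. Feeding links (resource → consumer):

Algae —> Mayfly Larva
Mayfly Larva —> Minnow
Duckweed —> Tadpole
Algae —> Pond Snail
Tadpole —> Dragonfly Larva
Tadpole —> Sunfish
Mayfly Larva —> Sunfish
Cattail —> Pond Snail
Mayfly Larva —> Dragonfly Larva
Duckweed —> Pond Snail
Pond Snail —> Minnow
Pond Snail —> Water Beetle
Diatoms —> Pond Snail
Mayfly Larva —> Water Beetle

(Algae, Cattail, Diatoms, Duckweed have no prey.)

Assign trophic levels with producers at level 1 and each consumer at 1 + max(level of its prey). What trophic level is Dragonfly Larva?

Trophic level 3

Duckweed is a producer → level 1.
Tadpole eats Duckweed → level 2.
Dragonfly Larva eats Tadpole (level 2); other prey at levels: Mayfly Larva 2 → level 3.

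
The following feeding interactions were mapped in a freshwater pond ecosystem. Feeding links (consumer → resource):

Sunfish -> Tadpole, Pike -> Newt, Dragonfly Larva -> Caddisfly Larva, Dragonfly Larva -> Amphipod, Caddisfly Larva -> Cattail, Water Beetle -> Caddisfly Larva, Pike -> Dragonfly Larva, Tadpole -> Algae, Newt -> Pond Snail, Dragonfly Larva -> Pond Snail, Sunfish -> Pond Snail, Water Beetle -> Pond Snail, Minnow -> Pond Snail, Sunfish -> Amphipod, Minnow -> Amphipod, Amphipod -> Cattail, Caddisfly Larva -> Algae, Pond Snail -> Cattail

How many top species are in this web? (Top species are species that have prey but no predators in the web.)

4

Top species (has prey, but nothing eats it): Water Beetle, Sunfish, Minnow, Pike.
Count: 4.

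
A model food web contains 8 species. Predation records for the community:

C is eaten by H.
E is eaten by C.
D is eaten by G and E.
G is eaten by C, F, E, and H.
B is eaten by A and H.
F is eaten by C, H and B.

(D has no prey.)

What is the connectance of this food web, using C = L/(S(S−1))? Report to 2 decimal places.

C = 0.23

The web has S = 8 species and L = 13 feeding links.
C = L / (S(S−1)) = 13 / 56 = 0.2321 ≈ 0.23.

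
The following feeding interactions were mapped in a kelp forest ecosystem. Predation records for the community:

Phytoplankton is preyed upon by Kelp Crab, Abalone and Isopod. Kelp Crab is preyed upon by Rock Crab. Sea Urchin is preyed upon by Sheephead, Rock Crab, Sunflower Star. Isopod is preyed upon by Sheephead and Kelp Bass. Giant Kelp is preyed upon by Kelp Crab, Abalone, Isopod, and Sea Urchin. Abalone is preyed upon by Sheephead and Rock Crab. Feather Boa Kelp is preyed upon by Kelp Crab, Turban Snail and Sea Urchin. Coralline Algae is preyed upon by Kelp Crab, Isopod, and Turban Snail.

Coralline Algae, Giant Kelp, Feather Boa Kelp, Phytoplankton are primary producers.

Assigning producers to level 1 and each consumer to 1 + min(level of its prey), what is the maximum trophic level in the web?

Producers (level 1): Coralline Algae, Giant Kelp, Feather Boa Kelp, Phytoplankton.
Following each consumer down to its lowest-level prey: Coralline Algae → Isopod → Sheephead (levels 1 through 3).
All prey of Sheephead (Isopod 2, Sea Urchin 2, Abalone 2) are at level 2 or above, so Sheephead is at level 1 + 2 = 3.
Every consumer has at least one prey at level 2 or below, so none exceeds level 3.

3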